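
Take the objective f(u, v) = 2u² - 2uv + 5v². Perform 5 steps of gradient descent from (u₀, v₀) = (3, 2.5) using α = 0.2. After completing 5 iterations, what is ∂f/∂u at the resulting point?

∇f = (4u - 2v, -2u + 10v)
(u₁, v₁) = (3, 2.5) − 0.2·(7, 19) = (1.6, -1.3)
(u₂, v₂) = (1.6, -1.3) − 0.2·(9, -16.2) = (-0.2, 1.94)
(u₃, v₃) = (-0.2, 1.94) − 0.2·(-4.68, 19.8) = (0.736, -2.02)
(u₄, v₄) = (0.736, -2.02) − 0.2·(6.984, -21.672) = (-0.6608, 2.3144)
(u₅, v₅) = (-0.6608, 2.3144) − 0.2·(-7.272, 24.4656) = (0.7936, -2.57872)
∂f/∂u at (0.7936, -2.57872) = 8.33184

8.33184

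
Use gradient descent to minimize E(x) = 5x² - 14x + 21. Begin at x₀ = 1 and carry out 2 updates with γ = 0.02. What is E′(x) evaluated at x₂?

-2.56

E′(x) = 10x - 14
Step 1: E′(1) = -4; x₁ = 1 − 0.02·(-4) = 1.08
Step 2: E′(1.08) = -3.2; x₂ = 1.08 − 0.02·(-3.2) = 1.144
E′(x) at (1.144) = -2.56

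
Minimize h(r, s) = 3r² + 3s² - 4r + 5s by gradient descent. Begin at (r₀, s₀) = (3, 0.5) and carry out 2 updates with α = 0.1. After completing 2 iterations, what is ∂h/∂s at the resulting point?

∇h = (6r - 4, 6s + 5)
(r₁, s₁) = (3, 0.5) − 0.1·(14, 8) = (1.6, -0.3)
(r₂, s₂) = (1.6, -0.3) − 0.1·(5.6, 3.2) = (1.04, -0.62)
∂h/∂s at (1.04, -0.62) = 1.28

1.28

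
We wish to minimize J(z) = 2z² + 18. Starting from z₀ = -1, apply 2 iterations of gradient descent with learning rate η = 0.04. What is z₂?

J′(z) = 4z
z₁ = -1 − 0.04·(-4) = -0.84
z₂ = -0.84 − 0.04·(-3.36) = -0.7056

-0.7056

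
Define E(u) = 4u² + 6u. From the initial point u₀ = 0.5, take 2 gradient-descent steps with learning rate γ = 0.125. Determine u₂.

E′(u) = 8u + 6
u₁ = 0.5 − 0.125·10 = -0.75
u₂ = -0.75 − 0.125·0 = -0.75

-0.75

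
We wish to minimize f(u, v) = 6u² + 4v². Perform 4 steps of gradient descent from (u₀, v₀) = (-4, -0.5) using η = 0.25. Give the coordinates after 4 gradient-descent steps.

∇f = (12u, 8v)
Step 1: at (-4, -0.5), ∇f = (-48, -4) → (-4, -0.5) − 0.25·(-48, -4) = (8, 0.5)
Step 2: at (8, 0.5), ∇f = (96, 4) → (8, 0.5) − 0.25·(96, 4) = (-16, -0.5)
Step 3: at (-16, -0.5), ∇f = (-192, -4) → (-16, -0.5) − 0.25·(-192, -4) = (32, 0.5)
Step 4: at (32, 0.5), ∇f = (384, 4) → (32, 0.5) − 0.25·(384, 4) = (-64, -0.5)

(-64, -0.5)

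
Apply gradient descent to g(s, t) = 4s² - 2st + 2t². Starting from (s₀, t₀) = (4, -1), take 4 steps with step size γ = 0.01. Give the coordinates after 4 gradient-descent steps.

(2.80742912, -0.58547024)

∇g = (8s - 2t, -2s + 4t)
(s₁, t₁) = (4, -1) − 0.01·(34, -12) = (3.66, -0.88)
(s₂, t₂) = (3.66, -0.88) − 0.01·(31.04, -10.84) = (3.3496, -0.7716)
(s₃, t₃) = (3.3496, -0.7716) − 0.01·(28.34, -9.7856) = (3.0662, -0.673744)
(s₄, t₄) = (3.0662, -0.673744) − 0.01·(25.877088, -8.827376) = (2.80742912, -0.58547024)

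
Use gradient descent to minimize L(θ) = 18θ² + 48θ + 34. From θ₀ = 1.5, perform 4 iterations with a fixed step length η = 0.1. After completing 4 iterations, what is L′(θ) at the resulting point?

L′(θ) = 36θ + 48
θ₁ = 1.5 − 0.1·102 = -8.7
θ₂ = -8.7 − 0.1·(-265.2) = 17.82
θ₃ = 17.82 − 0.1·689.52 = -51.132
θ₄ = -51.132 − 0.1·(-1792.752) = 128.1432
L′(θ) at (128.1432) = 4661.1552

4661.1552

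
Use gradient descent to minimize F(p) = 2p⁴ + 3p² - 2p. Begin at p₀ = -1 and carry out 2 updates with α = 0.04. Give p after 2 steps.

F′(p) = 8p³ + 6p - 2
p₁ = -1 − 0.04·(-16) = -0.36
p₂ = -0.36 − 0.04·(-4.533248) = -0.17867008

-0.17867008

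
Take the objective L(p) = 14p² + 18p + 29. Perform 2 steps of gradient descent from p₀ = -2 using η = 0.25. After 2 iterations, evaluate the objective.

33441.5

L′(p) = 28p + 18
Step 1: L′(-2) = -38; p₁ = -2 − 0.25·(-38) = 7.5
Step 2: L′(7.5) = 228; p₂ = 7.5 − 0.25·228 = -49.5
L(-49.5) = 33441.5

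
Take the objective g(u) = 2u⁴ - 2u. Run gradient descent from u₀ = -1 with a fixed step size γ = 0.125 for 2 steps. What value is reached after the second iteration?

g′(u) = 8u³ - 2
u₁ = -1 − 0.125·(-10) = 0.25
u₂ = 0.25 − 0.125·(-1.875) = 0.484375

0.484375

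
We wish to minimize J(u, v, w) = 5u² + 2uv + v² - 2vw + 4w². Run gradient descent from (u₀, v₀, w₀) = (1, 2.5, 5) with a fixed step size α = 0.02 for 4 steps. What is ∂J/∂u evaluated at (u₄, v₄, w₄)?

∇J = (10u + 2v, 2u + 2v - 2w, -2v + 8w)
(u₁, v₁, w₁) = (1, 2.5, 5) − 0.02·(15, -3, 35) = (0.7, 2.56, 4.3)
(u₂, v₂, w₂) = (0.7, 2.56, 4.3) − 0.02·(12.12, -2.08, 29.28) = (0.4576, 2.6016, 3.7144)
(u₃, v₃, w₃) = (0.4576, 2.6016, 3.7144) − 0.02·(9.7792, -1.3104, 24.512) = (0.262016, 2.627808, 3.22416)
(u₄, v₄, w₄) = (0.262016, 2.627808, 3.22416) − 0.02·(7.875776, -0.668672, 20.537664) = (0.10450048, 2.64118144, 2.81340672)
∂J/∂u at (0.10450048, 2.64118144, 2.81340672) = 6.32736768

6.32736768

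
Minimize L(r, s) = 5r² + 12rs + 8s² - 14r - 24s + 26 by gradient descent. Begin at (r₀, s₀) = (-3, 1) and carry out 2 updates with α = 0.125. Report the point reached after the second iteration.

∇L = (10r + 12s - 14, 12r + 16s - 24)
(r₁, s₁) = (-3, 1) − 0.125·(-32, -44) = (1, 6.5)
(r₂, s₂) = (1, 6.5) − 0.125·(74, 92) = (-8.25, -5)

(-8.25, -5)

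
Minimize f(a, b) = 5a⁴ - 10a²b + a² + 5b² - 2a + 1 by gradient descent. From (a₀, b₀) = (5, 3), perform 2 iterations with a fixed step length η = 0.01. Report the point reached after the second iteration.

(962.0557824, 33.85264)

∇f = (20a³ - 20ab + 2a - 2, -10a² + 10b)
Step 1: at (5, 3), ∇f = (2208, -220) → (5, 3) − 0.01·(2208, -220) = (-17.08, 5.2)
Step 2: at (-17.08, 5.2), ∇f = (-97913.57824, -2865.264) → (-17.08, 5.2) − 0.01·(-97913.57824, -2865.264) = (962.0557824, 33.85264)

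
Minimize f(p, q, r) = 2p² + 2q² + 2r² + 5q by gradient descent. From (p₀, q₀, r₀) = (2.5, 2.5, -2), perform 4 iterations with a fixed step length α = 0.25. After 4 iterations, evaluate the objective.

-3.125

∇f = (4p, 4q + 5, 4r)
(p₁, q₁, r₁) = (2.5, 2.5, -2) − 0.25·(10, 15, -8) = (0, -1.25, 0)
(p₂, q₂, r₂) = (0, -1.25, 0) − 0.25·(0, 0, 0) = (0, -1.25, 0)
(p₃, q₃, r₃) = (0, -1.25, 0) − 0.25·(0, 0, 0) = (0, -1.25, 0)
(p₄, q₄, r₄) = (0, -1.25, 0) − 0.25·(0, 0, 0) = (0, -1.25, 0)
f(0, -1.25, 0) = -3.125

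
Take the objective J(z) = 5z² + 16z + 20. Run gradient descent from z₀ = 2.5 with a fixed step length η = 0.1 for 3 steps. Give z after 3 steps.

-1.6

J′(z) = 10z + 16
Step 1: J′(2.5) = 41; z₁ = 2.5 − 0.1·41 = -1.6
Step 2: J′(-1.6) = 0; z₂ = -1.6 − 0.1·0 = -1.6
Step 3: J′(-1.6) = 0; z₃ = -1.6 − 0.1·0 = -1.6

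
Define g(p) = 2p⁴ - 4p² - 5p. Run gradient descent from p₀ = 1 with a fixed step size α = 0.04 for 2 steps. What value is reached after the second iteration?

1.23104

g′(p) = 8p³ - 8p - 5
Step 1: g′(1) = -5; p₁ = 1 − 0.04·(-5) = 1.2
Step 2: g′(1.2) = -0.776; p₂ = 1.2 − 0.04·(-0.776) = 1.23104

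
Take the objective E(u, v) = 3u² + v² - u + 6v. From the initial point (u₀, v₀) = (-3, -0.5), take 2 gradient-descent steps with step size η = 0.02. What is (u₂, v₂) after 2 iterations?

∇E = (6u - 1, 2v + 6)
Step 1: at (-3, -0.5), ∇E = (-19, 5) → (-3, -0.5) − 0.02·(-19, 5) = (-2.62, -0.6)
Step 2: at (-2.62, -0.6), ∇E = (-16.72, 4.8) → (-2.62, -0.6) − 0.02·(-16.72, 4.8) = (-2.2856, -0.696)

(-2.2856, -0.696)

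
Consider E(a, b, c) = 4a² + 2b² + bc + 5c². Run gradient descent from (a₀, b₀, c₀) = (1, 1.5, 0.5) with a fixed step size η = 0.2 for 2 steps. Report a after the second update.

∇E = (8a, 4b + c, b + 10c)
Step 1: at (1, 1.5, 0.5), ∇E = (8, 6.5, 6.5) → (1, 1.5, 0.5) − 0.2·(8, 6.5, 6.5) = (-0.6, 0.2, -0.8)
Step 2: at (-0.6, 0.2, -0.8), ∇E = (-4.8, 0, -7.8) → (-0.6, 0.2, -0.8) − 0.2·(-4.8, 0, -7.8) = (0.36, 0.2, 0.76)
a = 0.36

0.36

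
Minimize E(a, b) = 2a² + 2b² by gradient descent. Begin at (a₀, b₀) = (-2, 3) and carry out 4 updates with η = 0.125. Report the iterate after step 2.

∇E = (4a, 4b)
Step 1: at (-2, 3), ∇E = (-8, 12) → (-2, 3) − 0.125·(-8, 12) = (-1, 1.5)
Step 2: at (-1, 1.5), ∇E = (-4, 6) → (-1, 1.5) − 0.125·(-4, 6) = (-0.5, 0.75)

(-0.5, 0.75)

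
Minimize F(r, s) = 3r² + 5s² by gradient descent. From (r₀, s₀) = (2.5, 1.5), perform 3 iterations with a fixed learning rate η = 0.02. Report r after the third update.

∇F = (6r, 10s)
(r₁, s₁) = (2.5, 1.5) − 0.02·(15, 15) = (2.2, 1.2)
(r₂, s₂) = (2.2, 1.2) − 0.02·(13.2, 12) = (1.936, 0.96)
(r₃, s₃) = (1.936, 0.96) − 0.02·(11.616, 9.6) = (1.70368, 0.768)
r = 1.70368

1.70368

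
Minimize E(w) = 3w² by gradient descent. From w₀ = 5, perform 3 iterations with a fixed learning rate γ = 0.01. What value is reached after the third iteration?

E′(w) = 6w
w₁ = 5 − 0.01·30 = 4.7
w₂ = 4.7 − 0.01·28.2 = 4.418
w₃ = 4.418 − 0.01·26.508 = 4.15292

4.15292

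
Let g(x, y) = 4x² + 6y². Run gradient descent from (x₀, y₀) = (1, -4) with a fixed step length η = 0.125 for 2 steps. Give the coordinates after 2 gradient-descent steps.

(0, -1)

∇g = (8x, 12y)
Step 1: at (1, -4), ∇g = (8, -48) → (1, -4) − 0.125·(8, -48) = (0, 2)
Step 2: at (0, 2), ∇g = (0, 24) → (0, 2) − 0.125·(0, 24) = (0, -1)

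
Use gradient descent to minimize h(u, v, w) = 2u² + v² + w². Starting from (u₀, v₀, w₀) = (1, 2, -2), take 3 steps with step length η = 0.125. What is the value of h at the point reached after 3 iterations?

1.455078125

∇h = (4u, 2v, 2w)
(u₁, v₁, w₁) = (1, 2, -2) − 0.125·(4, 4, -4) = (0.5, 1.5, -1.5)
(u₂, v₂, w₂) = (0.5, 1.5, -1.5) − 0.125·(2, 3, -3) = (0.25, 1.125, -1.125)
(u₃, v₃, w₃) = (0.25, 1.125, -1.125) − 0.125·(1, 2.25, -2.25) = (0.125, 0.84375, -0.84375)
h(0.125, 0.84375, -0.84375) = 1.455078125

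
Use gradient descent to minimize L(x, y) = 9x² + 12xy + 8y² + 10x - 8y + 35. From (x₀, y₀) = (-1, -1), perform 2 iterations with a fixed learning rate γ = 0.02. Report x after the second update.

-0.5168

∇L = (18x + 12y + 10, 12x + 16y - 8)
Step 1: at (-1, -1), ∇L = (-20, -36) → (-1, -1) − 0.02·(-20, -36) = (-0.6, -0.28)
Step 2: at (-0.6, -0.28), ∇L = (-4.16, -19.68) → (-0.6, -0.28) − 0.02·(-4.16, -19.68) = (-0.5168, 0.1136)
x = -0.5168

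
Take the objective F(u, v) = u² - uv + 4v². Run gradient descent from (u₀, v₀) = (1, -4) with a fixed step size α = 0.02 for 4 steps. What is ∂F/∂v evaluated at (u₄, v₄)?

-16.139508

∇F = (2u - v, -u + 8v)
(u₁, v₁) = (1, -4) − 0.02·(6, -33) = (0.88, -3.34)
(u₂, v₂) = (0.88, -3.34) − 0.02·(5.1, -27.6) = (0.778, -2.788)
(u₃, v₃) = (0.778, -2.788) − 0.02·(4.344, -23.082) = (0.69112, -2.32636)
(u₄, v₄) = (0.69112, -2.32636) − 0.02·(3.7086, -19.302) = (0.616948, -1.94032)
∂F/∂v at (0.616948, -1.94032) = -16.139508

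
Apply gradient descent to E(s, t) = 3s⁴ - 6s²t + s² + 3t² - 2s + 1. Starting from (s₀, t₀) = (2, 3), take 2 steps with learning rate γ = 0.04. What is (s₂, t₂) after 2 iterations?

(2.03151872, 2.683584)

∇E = (12s³ - 12st + 2s - 2, -6s² + 6t)
Step 1: at (2, 3), ∇E = (26, -6) → (2, 3) − 0.04·(26, -6) = (0.96, 3.24)
Step 2: at (0.96, 3.24), ∇E = (-26.787968, 13.9104) → (0.96, 3.24) − 0.04·(-26.787968, 13.9104) = (2.03151872, 2.683584)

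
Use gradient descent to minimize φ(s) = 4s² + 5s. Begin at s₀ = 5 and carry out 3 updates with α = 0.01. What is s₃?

3.75512

φ′(s) = 8s + 5
s₁ = 5 − 0.01·45 = 4.55
s₂ = 4.55 − 0.01·41.4 = 4.136
s₃ = 4.136 − 0.01·38.088 = 3.75512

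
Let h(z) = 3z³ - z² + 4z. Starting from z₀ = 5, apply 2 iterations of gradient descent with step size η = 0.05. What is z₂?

-22.676125

h′(z) = 9z² - 2z + 4
Step 1: h′(5) = 219; z₁ = 5 − 0.05·219 = -5.95
Step 2: h′(-5.95) = 334.5225; z₂ = -5.95 − 0.05·334.5225 = -22.676125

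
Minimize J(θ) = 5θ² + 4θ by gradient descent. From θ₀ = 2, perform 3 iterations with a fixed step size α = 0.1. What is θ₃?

-0.4

J′(θ) = 10θ + 4
θ₁ = 2 − 0.1·24 = -0.4
θ₂ = -0.4 − 0.1·0 = -0.4
θ₃ = -0.4 − 0.1·0 = -0.4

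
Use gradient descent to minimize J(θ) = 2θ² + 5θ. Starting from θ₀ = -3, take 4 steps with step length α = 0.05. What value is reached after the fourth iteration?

J′(θ) = 4θ + 5
θ₁ = -3 − 0.05·(-7) = -2.65
θ₂ = -2.65 − 0.05·(-5.6) = -2.37
θ₃ = -2.37 − 0.05·(-4.48) = -2.146
θ₄ = -2.146 − 0.05·(-3.584) = -1.9668

-1.9668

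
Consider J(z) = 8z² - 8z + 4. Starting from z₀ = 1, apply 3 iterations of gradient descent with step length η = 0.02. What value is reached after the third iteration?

J′(z) = 16z - 8
Step 1: J′(1) = 8; z₁ = 1 − 0.02·8 = 0.84
Step 2: J′(0.84) = 5.44; z₂ = 0.84 − 0.02·5.44 = 0.7312
Step 3: J′(0.7312) = 3.6992; z₃ = 0.7312 − 0.02·3.6992 = 0.657216

0.657216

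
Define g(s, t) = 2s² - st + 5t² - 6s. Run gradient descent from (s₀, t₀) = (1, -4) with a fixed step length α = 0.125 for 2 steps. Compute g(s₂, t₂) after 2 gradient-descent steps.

∇g = (4s - t - 6, -s + 10t)
Step 1: at (1, -4), ∇g = (2, -41) → (1, -4) − 0.125·(2, -41) = (0.75, 1.125)
Step 2: at (0.75, 1.125), ∇g = (-4.125, 10.5) → (0.75, 1.125) − 0.125·(-4.125, 10.5) = (1.265625, -0.1875)
g(1.265625, -0.1875) = -3.97705078125

-3.97705078125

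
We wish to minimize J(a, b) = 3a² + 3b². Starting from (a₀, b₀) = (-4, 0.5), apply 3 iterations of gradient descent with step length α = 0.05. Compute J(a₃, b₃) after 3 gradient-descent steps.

5.73538875

∇J = (6a, 6b)
(a₁, b₁) = (-4, 0.5) − 0.05·(-24, 3) = (-2.8, 0.35)
(a₂, b₂) = (-2.8, 0.35) − 0.05·(-16.8, 2.1) = (-1.96, 0.245)
(a₃, b₃) = (-1.96, 0.245) − 0.05·(-11.76, 1.47) = (-1.372, 0.1715)
J(-1.372, 0.1715) = 5.73538875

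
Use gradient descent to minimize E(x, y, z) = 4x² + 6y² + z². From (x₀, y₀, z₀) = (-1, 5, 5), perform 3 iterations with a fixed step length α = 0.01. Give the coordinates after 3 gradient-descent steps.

(-0.778688, 3.40736, 4.70596)

∇E = (8x, 12y, 2z)
Step 1: at (-1, 5, 5), ∇E = (-8, 60, 10) → (-1, 5, 5) − 0.01·(-8, 60, 10) = (-0.92, 4.4, 4.9)
Step 2: at (-0.92, 4.4, 4.9), ∇E = (-7.36, 52.8, 9.8) → (-0.92, 4.4, 4.9) − 0.01·(-7.36, 52.8, 9.8) = (-0.8464, 3.872, 4.802)
Step 3: at (-0.8464, 3.872, 4.802), ∇E = (-6.7712, 46.464, 9.604) → (-0.8464, 3.872, 4.802) − 0.01·(-6.7712, 46.464, 9.604) = (-0.778688, 3.40736, 4.70596)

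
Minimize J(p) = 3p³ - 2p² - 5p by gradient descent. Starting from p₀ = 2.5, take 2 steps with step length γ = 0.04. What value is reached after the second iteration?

J′(p) = 9p² - 4p - 5
Step 1: J′(2.5) = 41.25; p₁ = 2.5 − 0.04·41.25 = 0.85
Step 2: J′(0.85) = -1.8975; p₂ = 0.85 − 0.04·(-1.8975) = 0.9259

0.9259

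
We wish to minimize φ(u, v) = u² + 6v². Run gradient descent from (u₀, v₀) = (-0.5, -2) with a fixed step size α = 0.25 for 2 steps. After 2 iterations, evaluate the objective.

384.015625

∇φ = (2u, 12v)
Step 1: at (-0.5, -2), ∇φ = (-1, -24) → (-0.5, -2) − 0.25·(-1, -24) = (-0.25, 4)
Step 2: at (-0.25, 4), ∇φ = (-0.5, 48) → (-0.25, 4) − 0.25·(-0.5, 48) = (-0.125, -8)
φ(-0.125, -8) = 384.015625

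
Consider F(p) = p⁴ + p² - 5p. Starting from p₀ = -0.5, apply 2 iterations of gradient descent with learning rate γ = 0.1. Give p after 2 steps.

0.61865

F′(p) = 4p³ + 2p - 5
Step 1: F′(-0.5) = -6.5; p₁ = -0.5 − 0.1·(-6.5) = 0.15
Step 2: F′(0.15) = -4.6865; p₂ = 0.15 − 0.1·(-4.6865) = 0.61865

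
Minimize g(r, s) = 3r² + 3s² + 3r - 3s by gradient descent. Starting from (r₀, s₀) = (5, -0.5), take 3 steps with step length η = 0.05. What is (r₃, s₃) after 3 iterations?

(1.3865, 0.157)

∇g = (6r + 3, 6s - 3)
(r₁, s₁) = (5, -0.5) − 0.05·(33, -6) = (3.35, -0.2)
(r₂, s₂) = (3.35, -0.2) − 0.05·(23.1, -4.2) = (2.195, 0.01)
(r₃, s₃) = (2.195, 0.01) − 0.05·(16.17, -2.94) = (1.3865, 0.157)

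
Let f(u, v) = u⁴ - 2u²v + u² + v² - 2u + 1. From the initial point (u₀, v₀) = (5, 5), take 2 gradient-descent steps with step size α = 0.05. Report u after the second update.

695.1328

∇f = (4u³ - 4uv + 2u - 2, -2u² + 2v)
Step 1: at (5, 5), ∇f = (408, -40) → (5, 5) − 0.05·(408, -40) = (-15.4, 7)
Step 2: at (-15.4, 7), ∇f = (-14210.656, -460.32) → (-15.4, 7) − 0.05·(-14210.656, -460.32) = (695.1328, 30.016)
u = 695.1328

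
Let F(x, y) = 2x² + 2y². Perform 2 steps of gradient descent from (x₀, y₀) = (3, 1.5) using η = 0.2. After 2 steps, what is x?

∇F = (4x, 4y)
Step 1: at (3, 1.5), ∇F = (12, 6) → (3, 1.5) − 0.2·(12, 6) = (0.6, 0.3)
Step 2: at (0.6, 0.3), ∇F = (2.4, 1.2) → (0.6, 0.3) − 0.2·(2.4, 1.2) = (0.12, 0.06)
x = 0.12

0.12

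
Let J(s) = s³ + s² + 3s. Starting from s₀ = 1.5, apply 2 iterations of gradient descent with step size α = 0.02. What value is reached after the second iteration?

1.0421985

J′(s) = 3s² + 2s + 3
Step 1: J′(1.5) = 12.75; s₁ = 1.5 − 0.02·12.75 = 1.245
Step 2: J′(1.245) = 10.140075; s₂ = 1.245 − 0.02·10.140075 = 1.0421985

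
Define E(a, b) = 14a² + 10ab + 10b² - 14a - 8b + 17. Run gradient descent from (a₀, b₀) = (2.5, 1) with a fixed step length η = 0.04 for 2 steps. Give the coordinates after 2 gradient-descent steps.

∇E = (28a + 10b - 14, 10a + 20b - 8)
Step 1: at (2.5, 1), ∇E = (66, 37) → (2.5, 1) − 0.04·(66, 37) = (-0.14, -0.48)
Step 2: at (-0.14, -0.48), ∇E = (-22.72, -19) → (-0.14, -0.48) − 0.04·(-22.72, -19) = (0.7688, 0.28)

(0.7688, 0.28)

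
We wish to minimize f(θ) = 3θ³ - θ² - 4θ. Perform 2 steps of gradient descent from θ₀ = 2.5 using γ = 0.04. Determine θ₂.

f′(θ) = 9θ² - 2θ - 4
θ₁ = 2.5 − 0.04·47.25 = 0.61
θ₂ = 0.61 − 0.04·(-1.8711) = 0.684844

0.684844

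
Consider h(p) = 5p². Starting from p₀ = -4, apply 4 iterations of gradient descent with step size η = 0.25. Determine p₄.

-20.25

h′(p) = 10p
p₁ = -4 − 0.25·(-40) = 6
p₂ = 6 − 0.25·60 = -9
p₃ = -9 − 0.25·(-90) = 13.5
p₄ = 13.5 − 0.25·135 = -20.25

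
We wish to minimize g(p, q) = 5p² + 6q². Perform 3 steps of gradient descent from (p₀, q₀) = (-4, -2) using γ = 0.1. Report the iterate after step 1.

(0, 0.4)

∇g = (10p, 12q)
(p₁, q₁) = (-4, -2) − 0.1·(-40, -24) = (0, 0.4)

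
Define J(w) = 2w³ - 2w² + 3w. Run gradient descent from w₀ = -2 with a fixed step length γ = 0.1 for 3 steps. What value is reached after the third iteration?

J′(w) = 6w² - 4w + 3
w₁ = -2 − 0.1·35 = -5.5
w₂ = -5.5 − 0.1·206.5 = -26.15
w₃ = -26.15 − 0.1·4210.535 = -447.2035

-447.2035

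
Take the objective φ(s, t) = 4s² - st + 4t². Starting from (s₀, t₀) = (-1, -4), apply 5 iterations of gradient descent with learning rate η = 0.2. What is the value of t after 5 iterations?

0.51712

∇φ = (8s - t, -s + 8t)
(s₁, t₁) = (-1, -4) − 0.2·(-4, -31) = (-0.2, 2.2)
(s₂, t₂) = (-0.2, 2.2) − 0.2·(-3.8, 17.8) = (0.56, -1.36)
(s₃, t₃) = (0.56, -1.36) − 0.2·(5.84, -11.44) = (-0.608, 0.928)
(s₄, t₄) = (-0.608, 0.928) − 0.2·(-5.792, 8.032) = (0.5504, -0.6784)
(s₅, t₅) = (0.5504, -0.6784) − 0.2·(5.0816, -5.9776) = (-0.46592, 0.51712)
t = 0.51712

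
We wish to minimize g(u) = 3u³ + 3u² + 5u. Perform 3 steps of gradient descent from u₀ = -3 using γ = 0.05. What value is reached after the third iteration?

g′(u) = 9u² + 6u + 5
Step 1: g′(-3) = 68; u₁ = -3 − 0.05·68 = -6.4
Step 2: g′(-6.4) = 335.24; u₂ = -6.4 − 0.05·335.24 = -23.162
Step 3: g′(-23.162) = 4694.332196; u₃ = -23.162 − 0.05·4694.332196 = -257.8786098

-257.8786098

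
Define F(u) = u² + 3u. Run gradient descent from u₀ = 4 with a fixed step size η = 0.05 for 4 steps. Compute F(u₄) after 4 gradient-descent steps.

F′(u) = 2u + 3
Step 1: F′(4) = 11; u₁ = 4 − 0.05·11 = 3.45
Step 2: F′(3.45) = 9.9; u₂ = 3.45 − 0.05·9.9 = 2.955
Step 3: F′(2.955) = 8.91; u₃ = 2.955 − 0.05·8.91 = 2.5095
Step 4: F′(2.5095) = 8.019; u₄ = 2.5095 − 0.05·8.019 = 2.10855
F(2.10855) = 10.7716331025

10.7716331025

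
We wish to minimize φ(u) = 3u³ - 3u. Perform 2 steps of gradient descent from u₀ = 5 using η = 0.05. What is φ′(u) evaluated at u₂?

4632.36297225

φ′(u) = 9u² - 3
Step 1: φ′(5) = 222; u₁ = 5 − 0.05·222 = -6.1
Step 2: φ′(-6.1) = 331.89; u₂ = -6.1 − 0.05·331.89 = -22.6945
φ′(u) at (-22.6945) = 4632.36297225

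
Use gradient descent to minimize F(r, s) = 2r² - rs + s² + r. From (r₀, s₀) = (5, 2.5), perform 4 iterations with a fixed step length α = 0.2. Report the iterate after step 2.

∇F = (4r - s + 1, -r + 2s)
Step 1: at (5, 2.5), ∇F = (18.5, 0) → (5, 2.5) − 0.2·(18.5, 0) = (1.3, 2.5)
Step 2: at (1.3, 2.5), ∇F = (3.7, 3.7) → (1.3, 2.5) − 0.2·(3.7, 3.7) = (0.56, 1.76)

(0.56, 1.76)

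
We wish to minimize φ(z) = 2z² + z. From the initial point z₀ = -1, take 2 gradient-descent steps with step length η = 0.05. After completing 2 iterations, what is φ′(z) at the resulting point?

-1.92

φ′(z) = 4z + 1
Step 1: φ′(-1) = -3; z₁ = -1 − 0.05·(-3) = -0.85
Step 2: φ′(-0.85) = -2.4; z₂ = -0.85 − 0.05·(-2.4) = -0.73
φ′(z) at (-0.73) = -1.92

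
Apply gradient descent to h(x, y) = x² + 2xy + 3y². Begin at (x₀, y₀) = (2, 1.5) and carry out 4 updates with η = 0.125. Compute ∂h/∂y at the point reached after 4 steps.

∇h = (2x + 2y, 2x + 6y)
(x₁, y₁) = (2, 1.5) − 0.125·(7, 13) = (1.125, -0.125)
(x₂, y₂) = (1.125, -0.125) − 0.125·(2, 1.5) = (0.875, -0.3125)
(x₃, y₃) = (0.875, -0.3125) − 0.125·(1.125, -0.125) = (0.734375, -0.296875)
(x₄, y₄) = (0.734375, -0.296875) − 0.125·(0.875, -0.3125) = (0.625, -0.2578125)
∂h/∂y at (0.625, -0.2578125) = -0.296875

-0.296875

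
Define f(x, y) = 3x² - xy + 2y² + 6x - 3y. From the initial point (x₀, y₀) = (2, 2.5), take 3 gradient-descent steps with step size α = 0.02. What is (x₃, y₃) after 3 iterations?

∇f = (6x - y + 6, -x + 4y - 3)
(x₁, y₁) = (2, 2.5) − 0.02·(15.5, 5) = (1.69, 2.4)
(x₂, y₂) = (1.69, 2.4) − 0.02·(13.74, 4.91) = (1.4152, 2.3018)
(x₃, y₃) = (1.4152, 2.3018) − 0.02·(12.1894, 4.792) = (1.171412, 2.20596)

(1.171412, 2.20596)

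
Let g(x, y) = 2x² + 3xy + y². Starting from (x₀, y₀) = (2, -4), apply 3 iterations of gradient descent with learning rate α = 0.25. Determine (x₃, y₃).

∇g = (4x + 3y, 3x + 2y)
Step 1: at (2, -4), ∇g = (-4, -2) → (2, -4) − 0.25·(-4, -2) = (3, -3.5)
Step 2: at (3, -3.5), ∇g = (1.5, 2) → (3, -3.5) − 0.25·(1.5, 2) = (2.625, -4)
Step 3: at (2.625, -4), ∇g = (-1.5, -0.125) → (2.625, -4) − 0.25·(-1.5, -0.125) = (3, -3.96875)

(3, -3.96875)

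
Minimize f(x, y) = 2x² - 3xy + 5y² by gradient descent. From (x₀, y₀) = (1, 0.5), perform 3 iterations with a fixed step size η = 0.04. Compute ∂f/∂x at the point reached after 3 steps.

1.944

∇f = (4x - 3y, -3x + 10y)
Step 1: at (1, 0.5), ∇f = (2.5, 2) → (1, 0.5) − 0.04·(2.5, 2) = (0.9, 0.42)
Step 2: at (0.9, 0.42), ∇f = (2.34, 1.5) → (0.9, 0.42) − 0.04·(2.34, 1.5) = (0.8064, 0.36)
Step 3: at (0.8064, 0.36), ∇f = (2.1456, 1.1808) → (0.8064, 0.36) − 0.04·(2.1456, 1.1808) = (0.720576, 0.312768)
∂f/∂x at (0.720576, 0.312768) = 1.944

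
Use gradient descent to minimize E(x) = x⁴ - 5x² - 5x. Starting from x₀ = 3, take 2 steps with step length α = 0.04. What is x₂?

E′(x) = 4x³ - 10x - 5
x₁ = 3 − 0.04·73 = 0.08
x₂ = 0.08 − 0.04·(-5.797952) = 0.31191808

0.31191808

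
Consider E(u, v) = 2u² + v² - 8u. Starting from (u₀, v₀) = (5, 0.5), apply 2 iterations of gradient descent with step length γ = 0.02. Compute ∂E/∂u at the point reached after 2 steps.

∇E = (4u - 8, 2v)
(u₁, v₁) = (5, 0.5) − 0.02·(12, 1) = (4.76, 0.48)
(u₂, v₂) = (4.76, 0.48) − 0.02·(11.04, 0.96) = (4.5392, 0.4608)
∂E/∂u at (4.5392, 0.4608) = 10.1568

10.1568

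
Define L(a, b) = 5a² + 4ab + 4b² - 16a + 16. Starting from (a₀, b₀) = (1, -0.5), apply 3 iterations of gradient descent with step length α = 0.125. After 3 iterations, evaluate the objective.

∇L = (10a + 4b - 16, 4a + 8b)
Step 1: at (1, -0.5), ∇L = (-8, 0) → (1, -0.5) − 0.125·(-8, 0) = (2, -0.5)
Step 2: at (2, -0.5), ∇L = (2, 4) → (2, -0.5) − 0.125·(2, 4) = (1.75, -1)
Step 3: at (1.75, -1), ∇L = (-2.5, -1) → (1.75, -1) − 0.125·(-2.5, -1) = (2.0625, -0.875)
L(2.0625, -0.875) = 0.11328125

0.11328125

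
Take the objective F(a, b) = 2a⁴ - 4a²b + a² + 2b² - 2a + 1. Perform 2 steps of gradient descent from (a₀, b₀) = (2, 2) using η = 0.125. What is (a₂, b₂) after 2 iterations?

(3.203125, 4.03125)

∇F = (8a³ - 8ab + 2a - 2, -4a² + 4b)
Step 1: at (2, 2), ∇F = (34, -8) → (2, 2) − 0.125·(34, -8) = (-2.25, 3)
Step 2: at (-2.25, 3), ∇F = (-43.625, -8.25) → (-2.25, 3) − 0.125·(-43.625, -8.25) = (3.203125, 4.03125)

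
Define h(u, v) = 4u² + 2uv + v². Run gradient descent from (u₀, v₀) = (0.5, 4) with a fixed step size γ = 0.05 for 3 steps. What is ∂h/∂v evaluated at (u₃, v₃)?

∇h = (8u + 2v, 2u + 2v)
Step 1: at (0.5, 4), ∇h = (12, 9) → (0.5, 4) − 0.05·(12, 9) = (-0.1, 3.55)
Step 2: at (-0.1, 3.55), ∇h = (6.3, 6.9) → (-0.1, 3.55) − 0.05·(6.3, 6.9) = (-0.415, 3.205)
Step 3: at (-0.415, 3.205), ∇h = (3.09, 5.58) → (-0.415, 3.205) − 0.05·(3.09, 5.58) = (-0.5695, 2.926)
∂h/∂v at (-0.5695, 2.926) = 4.713

4.713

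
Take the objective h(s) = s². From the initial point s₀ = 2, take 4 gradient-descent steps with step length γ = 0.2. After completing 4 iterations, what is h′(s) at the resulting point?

0.5184

h′(s) = 2s
s₁ = 2 − 0.2·4 = 1.2
s₂ = 1.2 − 0.2·2.4 = 0.72
s₃ = 0.72 − 0.2·1.44 = 0.432
s₄ = 0.432 − 0.2·0.864 = 0.2592
h′(s) at (0.2592) = 0.5184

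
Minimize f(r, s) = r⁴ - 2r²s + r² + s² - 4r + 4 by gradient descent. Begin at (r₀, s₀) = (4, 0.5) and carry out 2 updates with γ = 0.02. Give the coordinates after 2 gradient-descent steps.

(-0.92159488, 1.118464)

∇f = (4r³ - 4rs + 2r - 4, -2r² + 2s)
(r₁, s₁) = (4, 0.5) − 0.02·(252, -31) = (-1.04, 1.12)
(r₂, s₂) = (-1.04, 1.12) − 0.02·(-5.920256, 0.0768) = (-0.92159488, 1.118464)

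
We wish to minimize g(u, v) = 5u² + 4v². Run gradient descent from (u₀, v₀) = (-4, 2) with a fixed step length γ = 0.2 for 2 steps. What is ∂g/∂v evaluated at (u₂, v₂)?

5.76

∇g = (10u, 8v)
Step 1: at (-4, 2), ∇g = (-40, 16) → (-4, 2) − 0.2·(-40, 16) = (4, -1.2)
Step 2: at (4, -1.2), ∇g = (40, -9.6) → (4, -1.2) − 0.2·(40, -9.6) = (-4, 0.72)
∂g/∂v at (-4, 0.72) = 5.76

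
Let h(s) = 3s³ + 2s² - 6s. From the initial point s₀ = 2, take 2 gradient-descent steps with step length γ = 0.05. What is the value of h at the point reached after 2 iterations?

h′(s) = 9s² + 4s - 6
Step 1: h′(2) = 38; s₁ = 2 − 0.05·38 = 0.1
Step 2: h′(0.1) = -5.51; s₂ = 0.1 − 0.05·(-5.51) = 0.3755
h(0.3755) = -1.812162718375

-1.812162718375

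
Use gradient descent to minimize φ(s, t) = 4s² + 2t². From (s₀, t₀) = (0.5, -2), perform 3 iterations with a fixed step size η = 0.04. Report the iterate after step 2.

∇φ = (8s, 4t)
(s₁, t₁) = (0.5, -2) − 0.04·(4, -8) = (0.34, -1.68)
(s₂, t₂) = (0.34, -1.68) − 0.04·(2.72, -6.72) = (0.2312, -1.4112)

(0.2312, -1.4112)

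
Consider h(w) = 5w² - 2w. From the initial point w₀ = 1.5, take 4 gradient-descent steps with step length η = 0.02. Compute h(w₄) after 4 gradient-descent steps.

1.217674752

h′(w) = 10w - 2
w₁ = 1.5 − 0.02·13 = 1.24
w₂ = 1.24 − 0.02·10.4 = 1.032
w₃ = 1.032 − 0.02·8.32 = 0.8656
w₄ = 0.8656 − 0.02·6.656 = 0.73248
h(0.73248) = 1.217674752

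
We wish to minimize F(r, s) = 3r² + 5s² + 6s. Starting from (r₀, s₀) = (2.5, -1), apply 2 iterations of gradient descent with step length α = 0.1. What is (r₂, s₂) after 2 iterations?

(0.4, -0.6)

∇F = (6r, 10s + 6)
(r₁, s₁) = (2.5, -1) − 0.1·(15, -4) = (1, -0.6)
(r₂, s₂) = (1, -0.6) − 0.1·(6, 0) = (0.4, -0.6)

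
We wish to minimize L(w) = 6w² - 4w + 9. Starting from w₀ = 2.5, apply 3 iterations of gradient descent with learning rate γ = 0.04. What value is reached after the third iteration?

L′(w) = 12w - 4
Step 1: L′(2.5) = 26; w₁ = 2.5 − 0.04·26 = 1.46
Step 2: L′(1.46) = 13.52; w₂ = 1.46 − 0.04·13.52 = 0.9192
Step 3: L′(0.9192) = 7.0304; w₃ = 0.9192 − 0.04·7.0304 = 0.637984

0.637984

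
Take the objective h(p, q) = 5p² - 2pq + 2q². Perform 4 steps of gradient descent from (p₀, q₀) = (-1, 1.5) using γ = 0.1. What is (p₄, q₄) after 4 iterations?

∇h = (10p - 2q, -2p + 4q)
(p₁, q₁) = (-1, 1.5) − 0.1·(-13, 8) = (0.3, 0.7)
(p₂, q₂) = (0.3, 0.7) − 0.1·(1.6, 2.2) = (0.14, 0.48)
(p₃, q₃) = (0.14, 0.48) − 0.1·(0.44, 1.64) = (0.096, 0.316)
(p₄, q₄) = (0.096, 0.316) − 0.1·(0.328, 1.072) = (0.0632, 0.2088)

(0.0632, 0.2088)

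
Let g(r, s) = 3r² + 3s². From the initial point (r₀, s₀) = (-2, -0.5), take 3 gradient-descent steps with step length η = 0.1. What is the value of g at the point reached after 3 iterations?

0.052224

∇g = (6r, 6s)
(r₁, s₁) = (-2, -0.5) − 0.1·(-12, -3) = (-0.8, -0.2)
(r₂, s₂) = (-0.8, -0.2) − 0.1·(-4.8, -1.2) = (-0.32, -0.08)
(r₃, s₃) = (-0.32, -0.08) − 0.1·(-1.92, -0.48) = (-0.128, -0.032)
g(-0.128, -0.032) = 0.052224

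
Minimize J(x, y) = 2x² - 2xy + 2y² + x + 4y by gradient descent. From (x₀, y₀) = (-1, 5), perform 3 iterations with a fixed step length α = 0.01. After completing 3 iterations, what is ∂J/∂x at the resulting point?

-10.07864

∇J = (4x - 2y + 1, -2x + 4y + 4)
(x₁, y₁) = (-1, 5) − 0.01·(-13, 26) = (-0.87, 4.74)
(x₂, y₂) = (-0.87, 4.74) − 0.01·(-11.96, 24.7) = (-0.7504, 4.493)
(x₃, y₃) = (-0.7504, 4.493) − 0.01·(-10.9876, 23.4728) = (-0.640524, 4.258272)
∂J/∂x at (-0.640524, 4.258272) = -10.07864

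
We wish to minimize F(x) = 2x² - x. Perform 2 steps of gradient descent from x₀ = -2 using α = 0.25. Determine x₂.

F′(x) = 4x - 1
x₁ = -2 − 0.25·(-9) = 0.25
x₂ = 0.25 − 0.25·0 = 0.25

0.25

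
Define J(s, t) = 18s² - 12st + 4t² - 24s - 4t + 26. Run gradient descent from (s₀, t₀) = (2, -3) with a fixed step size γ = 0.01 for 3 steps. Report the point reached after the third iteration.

(0.425984, -1.812032)

∇J = (36s - 12t - 24, -12s + 8t - 4)
Step 1: at (2, -3), ∇J = (84, -52) → (2, -3) − 0.01·(84, -52) = (1.16, -2.48)
Step 2: at (1.16, -2.48), ∇J = (47.52, -37.76) → (1.16, -2.48) − 0.01·(47.52, -37.76) = (0.6848, -2.1024)
Step 3: at (0.6848, -2.1024), ∇J = (25.8816, -29.0368) → (0.6848, -2.1024) − 0.01·(25.8816, -29.0368) = (0.425984, -1.812032)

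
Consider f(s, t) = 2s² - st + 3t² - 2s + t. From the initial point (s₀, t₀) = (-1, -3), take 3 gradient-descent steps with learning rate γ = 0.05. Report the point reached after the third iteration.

(-0.533625, -1.22725)

∇f = (4s - t - 2, -s + 6t + 1)
(s₁, t₁) = (-1, -3) − 0.05·(-3, -16) = (-0.85, -2.2)
(s₂, t₂) = (-0.85, -2.2) − 0.05·(-3.2, -11.35) = (-0.69, -1.6325)
(s₃, t₃) = (-0.69, -1.6325) − 0.05·(-3.1275, -8.105) = (-0.533625, -1.22725)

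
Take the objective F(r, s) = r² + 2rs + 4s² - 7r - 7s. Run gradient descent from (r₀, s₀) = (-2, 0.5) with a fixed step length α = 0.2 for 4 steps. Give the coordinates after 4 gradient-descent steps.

∇F = (2r + 2s - 7, 2r + 8s - 7)
(r₁, s₁) = (-2, 0.5) − 0.2·(-10, -7) = (0, 1.9)
(r₂, s₂) = (0, 1.9) − 0.2·(-3.2, 8.2) = (0.64, 0.26)
(r₃, s₃) = (0.64, 0.26) − 0.2·(-5.2, -3.64) = (1.68, 0.988)
(r₄, s₄) = (1.68, 0.988) − 0.2·(-1.664, 4.264) = (2.0128, 0.1352)

(2.0128, 0.1352)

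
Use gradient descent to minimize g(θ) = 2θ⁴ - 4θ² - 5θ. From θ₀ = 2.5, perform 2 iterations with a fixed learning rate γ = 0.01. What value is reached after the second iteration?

g′(θ) = 8θ³ - 8θ - 5
Step 1: g′(2.5) = 100; θ₁ = 2.5 − 0.01·100 = 1.5
Step 2: g′(1.5) = 10; θ₂ = 1.5 − 0.01·10 = 1.4

1.4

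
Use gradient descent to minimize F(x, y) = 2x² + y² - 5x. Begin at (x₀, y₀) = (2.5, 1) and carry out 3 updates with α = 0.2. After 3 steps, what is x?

1.26

∇F = (4x - 5, 2y)
Step 1: at (2.5, 1), ∇F = (5, 2) → (2.5, 1) − 0.2·(5, 2) = (1.5, 0.6)
Step 2: at (1.5, 0.6), ∇F = (1, 1.2) → (1.5, 0.6) − 0.2·(1, 1.2) = (1.3, 0.36)
Step 3: at (1.3, 0.36), ∇F = (0.2, 0.72) → (1.3, 0.36) − 0.2·(0.2, 0.72) = (1.26, 0.216)
x = 1.26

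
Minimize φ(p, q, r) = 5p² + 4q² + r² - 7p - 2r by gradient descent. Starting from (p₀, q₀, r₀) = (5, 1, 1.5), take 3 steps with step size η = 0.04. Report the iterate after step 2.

(2.248, 0.4624, 1.4232)

∇φ = (10p - 7, 8q, 2r - 2)
Step 1: at (5, 1, 1.5), ∇φ = (43, 8, 1) → (5, 1, 1.5) − 0.04·(43, 8, 1) = (3.28, 0.68, 1.46)
Step 2: at (3.28, 0.68, 1.46), ∇φ = (25.8, 5.44, 0.92) → (3.28, 0.68, 1.46) − 0.04·(25.8, 5.44, 0.92) = (2.248, 0.4624, 1.4232)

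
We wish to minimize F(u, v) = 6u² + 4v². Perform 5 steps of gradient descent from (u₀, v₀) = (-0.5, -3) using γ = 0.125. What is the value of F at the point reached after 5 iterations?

0.00146484375

∇F = (12u, 8v)
Step 1: at (-0.5, -3), ∇F = (-6, -24) → (-0.5, -3) − 0.125·(-6, -24) = (0.25, 0)
Step 2: at (0.25, 0), ∇F = (3, 0) → (0.25, 0) − 0.125·(3, 0) = (-0.125, 0)
Step 3: at (-0.125, 0), ∇F = (-1.5, 0) → (-0.125, 0) − 0.125·(-1.5, 0) = (0.0625, 0)
Step 4: at (0.0625, 0), ∇F = (0.75, 0) → (0.0625, 0) − 0.125·(0.75, 0) = (-0.03125, 0)
Step 5: at (-0.03125, 0), ∇F = (-0.375, 0) → (-0.03125, 0) − 0.125·(-0.375, 0) = (0.015625, 0)
F(0.015625, 0) = 0.00146484375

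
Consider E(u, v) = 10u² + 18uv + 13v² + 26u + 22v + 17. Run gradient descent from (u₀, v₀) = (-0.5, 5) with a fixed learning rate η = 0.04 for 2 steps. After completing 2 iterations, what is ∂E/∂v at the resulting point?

∇E = (20u + 18v + 26, 18u + 26v + 22)
(u₁, v₁) = (-0.5, 5) − 0.04·(106, 143) = (-4.74, -0.72)
(u₂, v₂) = (-4.74, -0.72) − 0.04·(-81.76, -82.04) = (-1.4696, 2.5616)
∂E/∂v at (-1.4696, 2.5616) = 62.1488

62.1488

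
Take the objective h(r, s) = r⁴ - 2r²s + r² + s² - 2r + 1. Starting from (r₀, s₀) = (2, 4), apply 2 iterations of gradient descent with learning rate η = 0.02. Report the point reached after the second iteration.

∇h = (4r³ - 4rs + 2r - 2, -2r² + 2s)
Step 1: at (2, 4), ∇h = (2, 0) → (2, 4) − 0.02·(2, 0) = (1.96, 4)
Step 2: at (1.96, 4), ∇h = (0.678144, 0.3168) → (1.96, 4) − 0.02·(0.678144, 0.3168) = (1.94643712, 3.993664)

(1.94643712, 3.993664)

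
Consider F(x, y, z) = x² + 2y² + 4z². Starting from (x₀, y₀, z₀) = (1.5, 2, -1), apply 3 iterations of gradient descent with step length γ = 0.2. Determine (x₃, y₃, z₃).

∇F = (2x, 4y, 8z)
Step 1: at (1.5, 2, -1), ∇F = (3, 8, -8) → (1.5, 2, -1) − 0.2·(3, 8, -8) = (0.9, 0.4, 0.6)
Step 2: at (0.9, 0.4, 0.6), ∇F = (1.8, 1.6, 4.8) → (0.9, 0.4, 0.6) − 0.2·(1.8, 1.6, 4.8) = (0.54, 0.08, -0.36)
Step 3: at (0.54, 0.08, -0.36), ∇F = (1.08, 0.32, -2.88) → (0.54, 0.08, -0.36) − 0.2·(1.08, 0.32, -2.88) = (0.324, 0.016, 0.216)

(0.324, 0.016, 0.216)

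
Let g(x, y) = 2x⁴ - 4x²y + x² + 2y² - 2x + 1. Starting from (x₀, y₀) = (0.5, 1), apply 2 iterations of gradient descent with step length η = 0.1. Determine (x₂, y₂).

∇g = (8x³ - 8xy + 2x - 2, -4x² + 4y)
Step 1: at (0.5, 1), ∇g = (-4, 3) → (0.5, 1) − 0.1·(-4, 3) = (0.9, 0.7)
Step 2: at (0.9, 0.7), ∇g = (0.592, -0.44) → (0.9, 0.7) − 0.1·(0.592, -0.44) = (0.8408, 0.744)

(0.8408, 0.744)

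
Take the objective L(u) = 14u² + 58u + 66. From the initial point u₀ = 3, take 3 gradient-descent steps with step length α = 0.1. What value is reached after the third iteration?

L′(u) = 28u + 58
u₁ = 3 − 0.1·142 = -11.2
u₂ = -11.2 − 0.1·(-255.6) = 14.36
u₃ = 14.36 − 0.1·460.08 = -31.648

-31.648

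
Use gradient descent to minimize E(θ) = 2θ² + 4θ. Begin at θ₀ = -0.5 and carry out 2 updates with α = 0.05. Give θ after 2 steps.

-0.68

E′(θ) = 4θ + 4
Step 1: E′(-0.5) = 2; θ₁ = -0.5 − 0.05·2 = -0.6
Step 2: E′(-0.6) = 1.6; θ₂ = -0.6 − 0.05·1.6 = -0.68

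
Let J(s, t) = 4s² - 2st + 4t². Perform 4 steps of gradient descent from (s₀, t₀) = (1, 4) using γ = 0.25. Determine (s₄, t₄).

∇J = (8s - 2t, -2s + 8t)
(s₁, t₁) = (1, 4) − 0.25·(0, 30) = (1, -3.5)
(s₂, t₂) = (1, -3.5) − 0.25·(15, -30) = (-2.75, 4)
(s₃, t₃) = (-2.75, 4) − 0.25·(-30, 37.5) = (4.75, -5.375)
(s₄, t₄) = (4.75, -5.375) − 0.25·(48.75, -52.5) = (-7.4375, 7.75)

(-7.4375, 7.75)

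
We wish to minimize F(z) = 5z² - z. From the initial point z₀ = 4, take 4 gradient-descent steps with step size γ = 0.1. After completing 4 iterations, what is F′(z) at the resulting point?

0

F′(z) = 10z - 1
Step 1: F′(4) = 39; z₁ = 4 − 0.1·39 = 0.1
Step 2: F′(0.1) = 0; z₂ = 0.1 − 0.1·0 = 0.1
Step 3: F′(0.1) = 0; z₃ = 0.1 − 0.1·0 = 0.1
Step 4: F′(0.1) = 0; z₄ = 0.1 − 0.1·0 = 0.1
F′(z) at (0.1) = 0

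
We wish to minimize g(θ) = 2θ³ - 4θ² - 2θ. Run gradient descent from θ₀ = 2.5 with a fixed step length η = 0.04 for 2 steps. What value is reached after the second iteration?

1.713344

g′(θ) = 6θ² - 8θ - 2
θ₁ = 2.5 − 0.04·15.5 = 1.88
θ₂ = 1.88 − 0.04·4.1664 = 1.713344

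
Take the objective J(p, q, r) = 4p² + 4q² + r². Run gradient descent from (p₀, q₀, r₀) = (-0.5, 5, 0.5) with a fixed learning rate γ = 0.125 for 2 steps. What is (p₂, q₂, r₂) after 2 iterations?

∇J = (8p, 8q, 2r)
(p₁, q₁, r₁) = (-0.5, 5, 0.5) − 0.125·(-4, 40, 1) = (0, 0, 0.375)
(p₂, q₂, r₂) = (0, 0, 0.375) − 0.125·(0, 0, 0.75) = (0, 0, 0.28125)

(0, 0, 0.28125)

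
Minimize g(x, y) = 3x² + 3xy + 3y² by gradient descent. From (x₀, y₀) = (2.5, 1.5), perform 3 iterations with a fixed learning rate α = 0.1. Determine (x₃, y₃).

(0.1735, -0.1695)

∇g = (6x + 3y, 3x + 6y)
Step 1: at (2.5, 1.5), ∇g = (19.5, 16.5) → (2.5, 1.5) − 0.1·(19.5, 16.5) = (0.55, -0.15)
Step 2: at (0.55, -0.15), ∇g = (2.85, 0.75) → (0.55, -0.15) − 0.1·(2.85, 0.75) = (0.265, -0.225)
Step 3: at (0.265, -0.225), ∇g = (0.915, -0.555) → (0.265, -0.225) − 0.1·(0.915, -0.555) = (0.1735, -0.1695)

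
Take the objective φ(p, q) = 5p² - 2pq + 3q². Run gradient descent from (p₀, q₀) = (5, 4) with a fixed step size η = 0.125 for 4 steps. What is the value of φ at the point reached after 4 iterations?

∇φ = (10p - 2q, -2p + 6q)
(p₁, q₁) = (5, 4) − 0.125·(42, 14) = (-0.25, 2.25)
(p₂, q₂) = (-0.25, 2.25) − 0.125·(-7, 14) = (0.625, 0.5)
(p₃, q₃) = (0.625, 0.5) − 0.125·(5.25, 1.75) = (-0.03125, 0.28125)
(p₄, q₄) = (-0.03125, 0.28125) − 0.125·(-0.875, 1.75) = (0.078125, 0.0625)
φ(0.078125, 0.0625) = 0.032470703125

0.032470703125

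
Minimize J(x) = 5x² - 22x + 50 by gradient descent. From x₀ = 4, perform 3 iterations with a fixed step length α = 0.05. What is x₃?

2.425

J′(x) = 10x - 22
Step 1: J′(4) = 18; x₁ = 4 − 0.05·18 = 3.1
Step 2: J′(3.1) = 9; x₂ = 3.1 − 0.05·9 = 2.65
Step 3: J′(2.65) = 4.5; x₃ = 2.65 − 0.05·4.5 = 2.425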